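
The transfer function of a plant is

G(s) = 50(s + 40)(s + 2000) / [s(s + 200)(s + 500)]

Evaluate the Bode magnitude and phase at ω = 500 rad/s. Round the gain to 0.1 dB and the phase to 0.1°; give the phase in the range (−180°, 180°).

At s = jω = j500:
zero (s+40): 40 + j500 → |·| = √(40²+500²) = √251600 ≈ 501.6, ∠ = arctan(500/40) ≈ 85.43°
zero (s+2000): 2000 + j500 → |·| = √(2000²+500²) = √4250000 ≈ 2061.6, ∠ = arctan(500/2000) ≈ 14.04°
pole (s+200): 200 + j500 → |·| = √(200²+500²) = √290000 ≈ 538.52, ∠ = arctan(500/200) ≈ 68.20°
pole (s+500): 500 + j500 → |·| = √(500²+500²) = √500000 ≈ 707.11, ∠ = arctan(500/500) ≈ 45.00°
pole at origin: |s| = 500, ∠ = 90.00° (in denominator)
|G| = 50 · 1.0341e+06 / 1.904e+08 ≈ 0.27156
Gain = 20 log₁₀(0.27156) ≈ -11.32 dB
∠G = 99.47° − 203.20° = -103.73°

-11.3 dB, -103.7°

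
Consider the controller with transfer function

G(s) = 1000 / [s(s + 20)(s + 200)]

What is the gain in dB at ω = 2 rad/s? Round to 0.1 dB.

At s = jω = j2:
pole (s+20): 20 + j2 → |·| = √(20²+2²) = √404 ≈ 20.1, ∠ = arctan(2/20) ≈ 5.71°
pole (s+200): 200 + j2 → |·| = √(200²+2²) = √40004 ≈ 200.01, ∠ = arctan(2/200) ≈ 0.57°
pole at origin: |s| = 2, ∠ = 90.00° (in denominator)
|G| = 1000 / 8040.4 ≈ 0.12437
Gain = 20 log₁₀(0.12437) ≈ -18.11 dB

-18.1 dB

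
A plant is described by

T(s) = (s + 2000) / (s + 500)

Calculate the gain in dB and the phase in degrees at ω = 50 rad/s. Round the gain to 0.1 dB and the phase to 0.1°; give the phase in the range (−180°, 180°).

12.0 dB, -4.3°

Substitute s = j50:
Numerator: (j50) + 2000 = 2000 + j50
Denominator: (j50) + 500 = 500 + j50
|N| = √(2000² + 50²) ≈ 2000.6, ∠N ≈ 1.43°
|D| = √(500² + 50²) ≈ 502.49, ∠D ≈ 5.71°
|T| = 2000.6 / 502.49 ≈ 3.9814
Gain = 20 log₁₀(3.9814) ≈ 12.00 dB
∠T = 1.43° − 5.71° = -4.28°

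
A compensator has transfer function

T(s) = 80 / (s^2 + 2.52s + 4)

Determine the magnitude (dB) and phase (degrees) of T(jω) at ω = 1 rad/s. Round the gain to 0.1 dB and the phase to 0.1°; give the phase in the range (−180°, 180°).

26.2 dB, -40.0°

At s = jω = j1:
quadratic: (j1)² + 2.52·j1 + 4 = 3 + j2.52 → |·| ≈ 3.918, ∠ ≈ 40.03°
|T| = 80 / 3.918 ≈ 20.419
Gain = 20 log₁₀(20.419) ≈ 26.20 dB
∠T = 0.00° − 40.03° = -40.03°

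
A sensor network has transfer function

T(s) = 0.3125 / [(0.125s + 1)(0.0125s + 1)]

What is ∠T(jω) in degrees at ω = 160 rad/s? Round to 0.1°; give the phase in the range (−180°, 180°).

At ω = 160 rad/s:
pole (1 + j160·0.125) = 1 + j20 → |·| ≈ 20.025, ∠ ≈ 87.14°
pole (1 + j160·0.0125) = 1 + j2 → |·| ≈ 2.2361, ∠ ≈ 63.43°
∠T = (0°) − (87.14° + 63.43°) = -150.57°

-150.6°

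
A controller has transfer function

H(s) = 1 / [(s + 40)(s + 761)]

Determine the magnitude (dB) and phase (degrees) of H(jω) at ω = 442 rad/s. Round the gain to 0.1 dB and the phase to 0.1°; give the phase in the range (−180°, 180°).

At s = jω = j442:
pole (s+40): 40 + j442 → |·| = √(40²+442²) = √196964 ≈ 443.81, ∠ = arctan(442/40) ≈ 84.83°
pole (s+761): 761 + j442 → |·| = √(761²+442²) = √774485 ≈ 880.05, ∠ = arctan(442/761) ≈ 30.15°
|H| = 1 / 3.9057e+05 ≈ 2.5604e-06
Gain = 20 log₁₀(2.5604e-06) ≈ -111.83 dB
∠H = 0.00° − 114.98° = -114.98°

-111.8 dB, -115.0°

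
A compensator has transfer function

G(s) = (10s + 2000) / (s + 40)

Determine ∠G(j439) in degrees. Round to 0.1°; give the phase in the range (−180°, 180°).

Substitute s = j439:
Numerator: 10(j439) + 2000 = 2000 + j4390
Denominator: (j439) + 40 = 40 + j439
|N| = √(2000² + 4390²) ≈ 4824.1, ∠N ≈ 65.51°
|D| = √(40² + 439²) ≈ 440.82, ∠D ≈ 84.79°
∠G = 65.51° − 84.79° = -19.28°

-19.3°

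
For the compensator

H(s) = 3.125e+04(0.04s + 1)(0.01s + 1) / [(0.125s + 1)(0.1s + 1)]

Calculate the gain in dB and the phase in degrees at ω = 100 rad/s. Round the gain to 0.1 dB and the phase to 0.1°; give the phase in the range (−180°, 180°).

At ω = 100 rad/s:
zero (1 + j100·0.04) = 1 + j4 → |·| ≈ 4.1231, ∠ ≈ 75.96°
zero (1 + j100·0.01) = 1 + j1 → |·| ≈ 1.4142, ∠ ≈ 45.00°
pole (1 + j100·0.125) = 1 + j12.5 → |·| ≈ 12.54, ∠ ≈ 85.43°
pole (1 + j100·0.1) = 1 + j10 → |·| ≈ 10.05, ∠ ≈ 84.29°
|H| = 3.125e+04 · 4.1231 · 1.4142 / (12.54 · 10.05) ≈ 1445.8
Gain = 20 log₁₀(1445.8) ≈ 63.20 dB
∠H = (75.96° + 45.00°) − (85.43° + 84.29°) = -48.76°

63.2 dB, -48.8°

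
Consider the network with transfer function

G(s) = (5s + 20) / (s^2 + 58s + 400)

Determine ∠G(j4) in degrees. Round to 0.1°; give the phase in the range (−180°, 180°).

13.9°

Substitute s = j4:
Numerator: 5(j4) + 20 = 20 + j20
Denominator: (j4)^2 + 58(j4) + 400 = 384 + j232
|N| = √(20² + 20²) ≈ 28.284, ∠N ≈ 45.00°
|D| = √(384² + 232²) ≈ 448.64, ∠D ≈ 31.14°
∠G = 45.00° − 31.14° = 13.86°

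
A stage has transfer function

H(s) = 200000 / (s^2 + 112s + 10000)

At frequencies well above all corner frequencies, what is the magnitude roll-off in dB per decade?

Each pole contributes −20 dB/decade at high frequency; each zero contributes +20 dB/decade.
Net: 0 zero(s) − 2 pole(s) → -40 dB/decade.

-40 dB/decade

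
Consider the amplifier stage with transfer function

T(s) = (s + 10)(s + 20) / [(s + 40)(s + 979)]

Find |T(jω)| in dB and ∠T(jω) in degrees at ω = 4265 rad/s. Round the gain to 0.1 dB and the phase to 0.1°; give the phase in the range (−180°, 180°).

-0.2 dB, 13.1°

At s = jω = j4265:
zero (s+10): 10 + j4265 → |·| = √(10²+4265²) = √18190325 ≈ 4265, ∠ = arctan(4265/10) ≈ 89.87°
zero (s+20): 20 + j4265 → |·| = √(20²+4265²) = √18190625 ≈ 4265, ∠ = arctan(4265/20) ≈ 89.73°
pole (s+40): 40 + j4265 → |·| = √(40²+4265²) = √18191825 ≈ 4265.2, ∠ = arctan(4265/40) ≈ 89.46°
pole (s+979): 979 + j4265 → |·| = √(979²+4265²) = √19148666 ≈ 4375.9, ∠ = arctan(4265/979) ≈ 77.07°
|T| = 1 · 1.819e+07 / 1.8664e+07 ≈ 0.9746
Gain = 20 log₁₀(0.9746) ≈ -0.22 dB
∠T = 179.60° − 166.53° = 13.07°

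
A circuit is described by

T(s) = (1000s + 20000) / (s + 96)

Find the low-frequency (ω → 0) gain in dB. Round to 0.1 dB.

46.4 dB

T(0) = 20000 / 96 ≈ 208.33
20 log₁₀(208.33) ≈ 46.38 dB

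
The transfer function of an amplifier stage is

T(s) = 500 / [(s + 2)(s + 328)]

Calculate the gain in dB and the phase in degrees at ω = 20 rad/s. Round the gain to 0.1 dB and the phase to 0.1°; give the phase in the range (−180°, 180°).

At s = jω = j20:
pole (s+2): 2 + j20 → |·| = √(2²+20²) = √404 ≈ 20.1, ∠ = arctan(20/2) ≈ 84.29°
pole (s+328): 328 + j20 → |·| = √(328²+20²) = √107984 ≈ 328.61, ∠ = arctan(20/328) ≈ 3.49°
|T| = 500 / 6605.1 ≈ 0.075699
Gain = 20 log₁₀(0.075699) ≈ -22.42 dB
∠T = 0.00° − 87.78° = -87.78°

-22.4 dB, -87.8°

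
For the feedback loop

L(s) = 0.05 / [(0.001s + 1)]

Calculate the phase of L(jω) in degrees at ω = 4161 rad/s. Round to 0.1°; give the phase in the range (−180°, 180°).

-76.5°

At ω = 4161 rad/s:
pole (1 + j4161·0.001) = 1 + j4.161 → |·| ≈ 4.2795, ∠ ≈ 76.49°
∠L = (0°) − (76.49°) = -76.49°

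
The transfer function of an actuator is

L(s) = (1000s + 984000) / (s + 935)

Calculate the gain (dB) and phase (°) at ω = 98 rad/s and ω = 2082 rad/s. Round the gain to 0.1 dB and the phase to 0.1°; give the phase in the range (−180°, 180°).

ω = 98: 60.4 dB, -0.3°; ω = 2082: 60.1 dB, -1.1°

Substitute s = j98:
Numerator: 1000(j98) + 984000 = 984000 + j98000
Denominator: (j98) + 935 = 935 + j98
|N| = √(984000² + 98000²) ≈ 9.8887e+05, ∠N ≈ 5.69°
|D| = √(935² + 98²) ≈ 940.12, ∠D ≈ 5.98°
|L| = 9.8887e+05 / 940.12 ≈ 1051.9
Gain = 20 log₁₀(1051.9) ≈ 60.44 dB
∠L = 5.69° − 5.98° = -0.29°

Substitute s = j2082:
Numerator: 1000(j2082) + 984000 = 984000 + j2082000
Denominator: (j2082) + 935 = 935 + j2082
|N| = √(984000² + 2082000²) ≈ 2.3028e+06, ∠N ≈ 64.70°
|D| = √(935² + 2082²) ≈ 2282.3, ∠D ≈ 65.82°
|L| = 2.3028e+06 / 2282.3 ≈ 1009
Gain = 20 log₁₀(1009) ≈ 60.08 dB
∠L = 64.70° − 65.82° = -1.12°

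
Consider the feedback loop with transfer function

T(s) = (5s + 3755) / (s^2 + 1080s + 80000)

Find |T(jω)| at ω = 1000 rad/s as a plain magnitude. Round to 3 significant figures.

Substitute s = j1000:
Numerator: 5(j1000) + 3755 = 3755 + j5000
Denominator: (j1000)^2 + 1080(j1000) + 80000 = -920000 + j1080000
|N| = √(3755² + 5000²) ≈ 6253, ∠N ≈ 53.09°
|D| = √(920000² + 1080000²) ≈ 1.4187e+06, ∠D ≈ 130.43°
|T| = 6253 / 1.4187e+06 ≈ 0.0044076

0.00441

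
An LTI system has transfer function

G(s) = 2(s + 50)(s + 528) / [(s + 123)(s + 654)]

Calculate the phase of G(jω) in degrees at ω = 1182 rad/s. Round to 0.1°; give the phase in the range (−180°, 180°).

8.4°

At s = jω = j1182:
zero (s+50): 50 + j1182 → |·| = √(50²+1182²) = √1399624 ≈ 1183.1, ∠ = arctan(1182/50) ≈ 87.58°
zero (s+528): 528 + j1182 → |·| = √(528²+1182²) = √1675908 ≈ 1294.6, ∠ = arctan(1182/528) ≈ 65.93°
pole (s+123): 123 + j1182 → |·| = √(123²+1182²) = √1412253 ≈ 1188.4, ∠ = arctan(1182/123) ≈ 84.06°
pole (s+654): 654 + j1182 → |·| = √(654²+1182²) = √1824840 ≈ 1350.9, ∠ = arctan(1182/654) ≈ 61.04°
∠G = 153.51° − 145.10° = 8.41°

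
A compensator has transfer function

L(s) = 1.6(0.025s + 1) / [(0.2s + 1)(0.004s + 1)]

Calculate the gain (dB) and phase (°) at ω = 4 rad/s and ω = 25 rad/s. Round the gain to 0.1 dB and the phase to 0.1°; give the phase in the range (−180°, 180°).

ω = 4: 2.0 dB, -33.9°; ω = 25: -8.7 dB, -52.4°

At ω = 4 rad/s:
zero (1 + j4·0.025) = 1 + j0.1 → |·| ≈ 1.005, ∠ ≈ 5.71°
pole (1 + j4·0.2) = 1 + j0.8 → |·| ≈ 1.2806, ∠ ≈ 38.66°
pole (1 + j4·0.004) = 1 + j0.016 → |·| ≈ 1.0001, ∠ ≈ 0.92°
|L| = 1.6 · 1.005 / (1.2806 · 1.0001) ≈ 1.2555
Gain = 20 log₁₀(1.2555) ≈ 1.98 dB
∠L = (5.71°) − (38.66° + 0.92°) = -33.87°

At ω = 25 rad/s:
zero (1 + j25·0.025) = 1 + j0.625 → |·| ≈ 1.1792, ∠ ≈ 32.01°
pole (1 + j25·0.2) = 1 + j5 → |·| ≈ 5.099, ∠ ≈ 78.69°
pole (1 + j25·0.004) = 1 + j0.1 → |·| ≈ 1.005, ∠ ≈ 5.71°
|L| = 1.6 · 1.1792 / (5.099 · 1.005) ≈ 0.36818
Gain = 20 log₁₀(0.36818) ≈ -8.68 dB
∠L = (32.01°) − (78.69° + 5.71°) = -52.39°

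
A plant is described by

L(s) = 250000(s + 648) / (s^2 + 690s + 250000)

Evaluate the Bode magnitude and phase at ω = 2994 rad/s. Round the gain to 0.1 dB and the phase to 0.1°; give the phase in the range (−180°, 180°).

38.6 dB, -88.9°

At s = jω = j2994:
zero (s+648): 648 + j2994 → |·| = √(648²+2994²) = √9383940 ≈ 3063.3, ∠ = arctan(2994/648) ≈ 77.79°
quadratic: (j2994)² + 690·j2994 + 250000 = -8714036 + j2065860 → |·| ≈ 8.9556e+06, ∠ ≈ 166.66°
|L| = 250000 · 3063.3 / 8.9556e+06 ≈ 85.514
Gain = 20 log₁₀(85.514) ≈ 38.64 dB
∠L = 77.79° − 166.66° = -88.87°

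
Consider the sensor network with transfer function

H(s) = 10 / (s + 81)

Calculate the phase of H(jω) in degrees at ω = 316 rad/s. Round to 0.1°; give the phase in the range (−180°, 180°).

-75.6°

Substitute s = j316:
Numerator: 10 = 10 + j0
Denominator: (j316) + 81 = 81 + j316
|N| = √(10² + 0²) ≈ 10, ∠N ≈ 0.00°
|D| = √(81² + 316²) ≈ 326.22, ∠D ≈ 75.62°
∠H = 0.00° − 75.62° = -75.62°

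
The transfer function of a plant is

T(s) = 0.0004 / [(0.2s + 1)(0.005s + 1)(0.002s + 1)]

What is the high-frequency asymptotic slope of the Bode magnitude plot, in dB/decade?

Each pole contributes −20 dB/decade at high frequency; each zero contributes +20 dB/decade.
Net: 0 zero(s) − 3 pole(s) → -60 dB/decade.

-60 dB/decade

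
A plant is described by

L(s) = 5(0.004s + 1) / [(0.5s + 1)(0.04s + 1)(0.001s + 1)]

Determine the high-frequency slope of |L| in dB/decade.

Each pole contributes −20 dB/decade at high frequency; each zero contributes +20 dB/decade.
Net: 1 zero(s) − 3 pole(s) → -40 dB/decade.

-40 dB/decade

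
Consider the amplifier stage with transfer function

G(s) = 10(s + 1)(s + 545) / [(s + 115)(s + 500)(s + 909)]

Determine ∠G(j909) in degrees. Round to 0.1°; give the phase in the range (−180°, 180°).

At s = jω = j909:
zero (s+1): 1 + j909 → |·| = √(1²+909²) = √826282 ≈ 909, ∠ = arctan(909/1) ≈ 89.94°
zero (s+545): 545 + j909 → |·| = √(545²+909²) = √1123306 ≈ 1059.9, ∠ = arctan(909/545) ≈ 59.05°
pole (s+115): 115 + j909 → |·| = √(115²+909²) = √839506 ≈ 916.25, ∠ = arctan(909/115) ≈ 82.79°
pole (s+500): 500 + j909 → |·| = √(500²+909²) = √1076281 ≈ 1037.4, ∠ = arctan(909/500) ≈ 61.19°
pole (s+909): 909 + j909 → |·| = √(909²+909²) = √1652562 ≈ 1285.5, ∠ = arctan(909/909) ≈ 45.00°
∠G = 148.99° − 188.98° = -39.99°

-40.0°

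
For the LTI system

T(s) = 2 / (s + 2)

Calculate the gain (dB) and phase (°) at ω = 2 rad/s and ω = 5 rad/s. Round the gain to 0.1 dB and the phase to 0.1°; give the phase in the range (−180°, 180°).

ω = 2: -3.0 dB, -45.0°; ω = 5: -8.6 dB, -68.2°

At s = jω = j2:
pole (s+2): 2 + j2 → |·| = √(2²+2²) = √8 ≈ 2.8284, ∠ = arctan(2/2) ≈ 45.00°
|T| = 2 / 2.8284 ≈ 0.70711
Gain = 20 log₁₀(0.70711) ≈ -3.01 dB
∠T = 0.00° − 45.00° = -45.00°

At s = jω = j5:
pole (s+2): 2 + j5 → |·| = √(2²+5²) = √29 ≈ 5.3852, ∠ = arctan(5/2) ≈ 68.20°
|T| = 2 / 5.3852 ≈ 0.37139
Gain = 20 log₁₀(0.37139) ≈ -8.60 dB
∠T = 0.00° − 68.20° = -68.20°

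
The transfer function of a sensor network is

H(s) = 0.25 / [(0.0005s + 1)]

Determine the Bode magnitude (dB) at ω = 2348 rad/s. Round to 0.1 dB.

At ω = 2348 rad/s:
pole (1 + j2348·0.0005) = 1 + j1.174 → |·| ≈ 1.5422, ∠ ≈ 49.58°
|H| = 0.25 · 1 / (1.5422) ≈ 0.16211
Gain = 20 log₁₀(0.16211) ≈ -15.80 dB

-15.8 dB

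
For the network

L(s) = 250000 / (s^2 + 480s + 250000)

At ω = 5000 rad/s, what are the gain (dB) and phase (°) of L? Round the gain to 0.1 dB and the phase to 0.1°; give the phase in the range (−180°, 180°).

At s = jω = j5000:
quadratic: (j5000)² + 480·j5000 + 250000 = -24750000 + j2400000 → |·| ≈ 2.4866e+07, ∠ ≈ 174.46°
|L| = 250000 / 2.4866e+07 ≈ 0.010054
Gain = 20 log₁₀(0.010054) ≈ -39.95 dB
∠L = 0.00° − 174.46° = -174.46°

-40.0 dB, -174.5°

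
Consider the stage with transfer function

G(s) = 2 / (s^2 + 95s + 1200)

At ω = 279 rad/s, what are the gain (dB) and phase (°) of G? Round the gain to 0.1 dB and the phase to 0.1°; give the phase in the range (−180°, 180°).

-92.2 dB, -160.9°

Substitute s = j279:
Numerator: 2 = 2 + j0
Denominator: (j279)^2 + 95(j279) + 1200 = -76641 + j26505
|N| = √(2² + 0²) ≈ 2, ∠N ≈ 0.00°
|D| = √(76641² + 26505²) ≈ 81095, ∠D ≈ 160.92°
|G| = 2 / 81095 ≈ 2.4662e-05
Gain = 20 log₁₀(2.4662e-05) ≈ -92.16 dB
∠G = 0.00° − 160.92° = -160.92°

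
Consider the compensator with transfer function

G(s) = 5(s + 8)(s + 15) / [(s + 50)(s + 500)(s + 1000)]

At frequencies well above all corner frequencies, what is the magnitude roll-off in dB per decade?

-20 dB/decade

Each pole contributes −20 dB/decade at high frequency; each zero contributes +20 dB/decade.
Net: 2 zero(s) − 3 pole(s) → -20 dB/decade.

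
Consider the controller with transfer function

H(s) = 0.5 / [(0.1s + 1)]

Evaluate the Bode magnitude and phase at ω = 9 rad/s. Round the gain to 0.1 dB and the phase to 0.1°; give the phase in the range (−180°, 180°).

At ω = 9 rad/s:
pole (1 + j9·0.1) = 1 + j0.9 → |·| ≈ 1.3454, ∠ ≈ 41.99°
|H| = 0.5 · 1 / (1.3454) ≈ 0.37164
Gain = 20 log₁₀(0.37164) ≈ -8.60 dB
∠H = (0°) − (41.99°) = -41.99°

-8.6 dB, -42.0°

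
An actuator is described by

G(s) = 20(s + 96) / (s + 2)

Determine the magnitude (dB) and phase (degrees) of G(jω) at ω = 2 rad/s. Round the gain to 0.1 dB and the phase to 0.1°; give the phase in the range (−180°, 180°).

At s = jω = j2:
zero (s+96): 96 + j2 → |·| = √(96²+2²) = √9220 ≈ 96.021, ∠ = arctan(2/96) ≈ 1.19°
pole (s+2): 2 + j2 → |·| = √(2²+2²) = √8 ≈ 2.8284, ∠ = arctan(2/2) ≈ 45.00°
|G| = 20 · 96.021 / 2.8284 ≈ 678.98
Gain = 20 log₁₀(678.98) ≈ 56.64 dB
∠G = 1.19° − 45.00° = -43.81°

56.6 dB, -43.8°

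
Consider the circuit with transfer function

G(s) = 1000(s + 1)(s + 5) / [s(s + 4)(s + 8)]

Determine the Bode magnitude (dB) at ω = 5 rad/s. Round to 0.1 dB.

41.5 dB

At s = jω = j5:
zero (s+1): 1 + j5 → |·| = √(1²+5²) = √26 ≈ 5.099, ∠ = arctan(5/1) ≈ 78.69°
zero (s+5): 5 + j5 → |·| = √(5²+5²) = √50 ≈ 7.0711, ∠ = arctan(5/5) ≈ 45.00°
pole (s+4): 4 + j5 → |·| = √(4²+5²) = √41 ≈ 6.4031, ∠ = arctan(5/4) ≈ 51.34°
pole (s+8): 8 + j5 → |·| = √(8²+5²) = √89 ≈ 9.434, ∠ = arctan(5/8) ≈ 32.01°
pole at origin: |s| = 5, ∠ = 90.00° (in denominator)
|G| = 1000 · 36.056 / 302.03 ≈ 119.38
Gain = 20 log₁₀(119.38) ≈ 41.54 dB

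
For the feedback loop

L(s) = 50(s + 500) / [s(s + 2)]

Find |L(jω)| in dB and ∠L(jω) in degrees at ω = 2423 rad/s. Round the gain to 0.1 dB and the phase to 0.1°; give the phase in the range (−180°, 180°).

-33.5 dB, -101.6°

At s = jω = j2423:
zero (s+500): 500 + j2423 → |·| = √(500²+2423²) = √6120929 ≈ 2474.1, ∠ = arctan(2423/500) ≈ 78.34°
pole (s+2): 2 + j2423 → |·| = √(2²+2423²) = √5870933 ≈ 2423, ∠ = arctan(2423/2) ≈ 89.95°
pole at origin: |s| = 2423, ∠ = 90.00° (in denominator)
|L| = 50 · 2474.1 / 5.8709e+06 ≈ 0.021071
Gain = 20 log₁₀(0.021071) ≈ -33.53 dB
∠L = 78.34° − 179.95° = -101.61°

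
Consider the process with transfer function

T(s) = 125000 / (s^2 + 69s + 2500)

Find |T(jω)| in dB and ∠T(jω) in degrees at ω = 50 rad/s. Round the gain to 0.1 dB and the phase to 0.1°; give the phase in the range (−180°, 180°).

At s = jω = j50:
quadratic: (j50)² + 69·j50 + 2500 = 0 + j3450 → |·| ≈ 3450, ∠ ≈ 90.00°
|T| = 125000 / 3450 ≈ 36.232
Gain = 20 log₁₀(36.232) ≈ 31.18 dB
∠T = 0.00° − 90.00° = -90.00°

31.2 dB, -90.0°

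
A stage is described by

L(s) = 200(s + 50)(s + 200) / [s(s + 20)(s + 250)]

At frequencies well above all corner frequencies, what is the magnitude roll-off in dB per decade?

Each pole contributes −20 dB/decade at high frequency; each zero contributes +20 dB/decade.
Net: 2 zero(s) − 3 pole(s) → -20 dB/decade.

-20 dB/decade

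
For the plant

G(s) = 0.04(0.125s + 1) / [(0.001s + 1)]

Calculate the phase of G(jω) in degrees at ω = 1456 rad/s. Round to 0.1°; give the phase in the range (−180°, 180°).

At ω = 1456 rad/s:
zero (1 + j1456·0.125) = 1 + j182 → |·| ≈ 182, ∠ ≈ 89.69°
pole (1 + j1456·0.001) = 1 + j1.456 → |·| ≈ 1.7663, ∠ ≈ 55.52°
∠G = (89.69°) − (55.52°) = 34.17°

34.2°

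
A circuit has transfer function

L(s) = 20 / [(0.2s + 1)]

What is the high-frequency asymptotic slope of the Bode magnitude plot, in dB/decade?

-20 dB/decade

Each pole contributes −20 dB/decade at high frequency; each zero contributes +20 dB/decade.
Net: 0 zero(s) − 1 pole(s) → -20 dB/decade.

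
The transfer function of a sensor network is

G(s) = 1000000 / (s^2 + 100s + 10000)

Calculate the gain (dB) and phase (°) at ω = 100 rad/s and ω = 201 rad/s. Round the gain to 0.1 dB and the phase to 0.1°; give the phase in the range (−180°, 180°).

At s = jω = j100:
quadratic: (j100)² + 100·j100 + 10000 = 0 + j10000 → |·| ≈ 10000, ∠ ≈ 90.00°
|G| = 1000000 / 10000 ≈ 100
Gain = 20 log₁₀(100) ≈ 40.00 dB
∠G = 0.00° − 90.00° = -90.00°

At s = jω = j201:
quadratic: (j201)² + 100·j201 + 10000 = -30401 + j20100 → |·| ≈ 36445, ∠ ≈ 146.53°
|G| = 1000000 / 36445 ≈ 27.439
Gain = 20 log₁₀(27.439) ≈ 28.77 dB
∠G = 0.00° − 146.53° = -146.53°

ω = 100: 40.0 dB, -90.0°; ω = 201: 28.8 dB, -146.5°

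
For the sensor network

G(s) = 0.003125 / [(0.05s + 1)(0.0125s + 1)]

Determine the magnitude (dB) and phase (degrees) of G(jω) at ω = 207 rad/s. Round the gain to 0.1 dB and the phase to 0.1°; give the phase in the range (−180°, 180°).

-79.3 dB, -153.4°

At ω = 207 rad/s:
pole (1 + j207·0.05) = 1 + j10.35 → |·| ≈ 10.398, ∠ ≈ 84.48°
pole (1 + j207·0.0125) = 1 + j2.5875 → |·| ≈ 2.774, ∠ ≈ 68.87°
|G| = 0.003125 · 1 / (10.398 · 2.774) ≈ 0.00010834
Gain = 20 log₁₀(0.00010834) ≈ -79.30 dB
∠G = (0°) − (84.48° + 68.87°) = -153.35°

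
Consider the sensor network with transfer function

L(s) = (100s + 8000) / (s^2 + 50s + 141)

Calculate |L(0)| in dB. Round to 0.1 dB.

L(0) = 8000 / 141 ≈ 56.738
20 log₁₀(56.738) ≈ 35.08 dB

35.1 dB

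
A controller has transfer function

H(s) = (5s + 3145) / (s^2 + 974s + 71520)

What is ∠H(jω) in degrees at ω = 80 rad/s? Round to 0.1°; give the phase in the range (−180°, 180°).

-42.9°

Substitute s = j80:
Numerator: 5(j80) + 3145 = 3145 + j400
Denominator: (j80)^2 + 974(j80) + 71520 = 65120 + j77920
|N| = √(3145² + 400²) ≈ 3170.3, ∠N ≈ 7.25°
|D| = √(65120² + 77920²) ≈ 1.0155e+05, ∠D ≈ 50.11°
∠H = 7.25° − 50.11° = -42.86°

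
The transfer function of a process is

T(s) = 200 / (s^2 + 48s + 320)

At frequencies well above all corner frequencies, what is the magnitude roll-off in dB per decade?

Each pole contributes −20 dB/decade at high frequency; each zero contributes +20 dB/decade.
Net: 0 zero(s) − 2 pole(s) → -40 dB/decade.

-40 dB/decade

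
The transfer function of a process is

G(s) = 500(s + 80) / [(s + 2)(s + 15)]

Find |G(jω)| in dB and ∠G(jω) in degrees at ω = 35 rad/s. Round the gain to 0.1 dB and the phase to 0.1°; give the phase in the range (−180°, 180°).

30.3 dB, -129.9°

At s = jω = j35:
zero (s+80): 80 + j35 → |·| = √(80²+35²) = √7625 ≈ 87.321, ∠ = arctan(35/80) ≈ 23.63°
pole (s+2): 2 + j35 → |·| = √(2²+35²) = √1229 ≈ 35.057, ∠ = arctan(35/2) ≈ 86.73°
pole (s+15): 15 + j35 → |·| = √(15²+35²) = √1450 ≈ 38.079, ∠ = arctan(35/15) ≈ 66.80°
|G| = 500 · 87.321 / 1334.9 ≈ 32.707
Gain = 20 log₁₀(32.707) ≈ 30.29 dB
∠G = 23.63° − 153.53° = -129.90°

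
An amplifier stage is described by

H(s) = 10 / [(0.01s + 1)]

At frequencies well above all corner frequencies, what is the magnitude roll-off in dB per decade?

-20 dB/decade

Each pole contributes −20 dB/decade at high frequency; each zero contributes +20 dB/decade.
Net: 0 zero(s) − 1 pole(s) → -20 dB/decade.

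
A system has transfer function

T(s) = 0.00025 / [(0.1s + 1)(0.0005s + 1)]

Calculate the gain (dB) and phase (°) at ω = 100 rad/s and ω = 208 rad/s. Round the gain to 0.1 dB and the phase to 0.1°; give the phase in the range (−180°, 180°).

ω = 100: -92.1 dB, -87.2°; ω = 208: -98.5 dB, -93.2°

At ω = 100 rad/s:
pole (1 + j100·0.1) = 1 + j10 → |·| ≈ 10.05, ∠ ≈ 84.29°
pole (1 + j100·0.0005) = 1 + j0.05 → |·| ≈ 1.0012, ∠ ≈ 2.86°
|T| = 0.00025 · 1 / (10.05 · 1.0012) ≈ 2.4846e-05
Gain = 20 log₁₀(2.4846e-05) ≈ -92.09 dB
∠T = (0°) − (84.29° + 2.86°) = -87.15°

At ω = 208 rad/s:
pole (1 + j208·0.1) = 1 + j20.8 → |·| ≈ 20.824, ∠ ≈ 87.25°
pole (1 + j208·0.0005) = 1 + j0.104 → |·| ≈ 1.0054, ∠ ≈ 5.94°
|T| = 0.00025 · 1 / (20.824 · 1.0054) ≈ 1.1941e-05
Gain = 20 log₁₀(1.1941e-05) ≈ -98.46 dB
∠T = (0°) − (87.25° + 5.94°) = -93.19°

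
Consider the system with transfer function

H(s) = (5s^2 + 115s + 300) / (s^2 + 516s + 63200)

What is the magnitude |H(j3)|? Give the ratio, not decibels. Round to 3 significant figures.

Substitute s = j3:
Numerator: 5(j3)^2 + 115(j3) + 300 = 255 + j345
Denominator: (j3)^2 + 516(j3) + 63200 = 63191 + j1548
|N| = √(255² + 345²) ≈ 429.01, ∠N ≈ 53.53°
|D| = √(63191² + 1548²) ≈ 63210, ∠D ≈ 1.40°
|H| = 429.01 / 63210 ≈ 0.0067871

0.00679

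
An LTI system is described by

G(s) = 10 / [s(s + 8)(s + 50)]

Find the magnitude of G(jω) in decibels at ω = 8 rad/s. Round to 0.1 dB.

-53.2 dB

At s = jω = j8:
pole (s+8): 8 + j8 → |·| = √(8²+8²) = √128 ≈ 11.314, ∠ = arctan(8/8) ≈ 45.00°
pole (s+50): 50 + j8 → |·| = √(50²+8²) = √2564 ≈ 50.636, ∠ = arctan(8/50) ≈ 9.09°
pole at origin: |s| = 8, ∠ = 90.00° (in denominator)
|G| = 10 / 4583.2 ≈ 0.0021819
Gain = 20 log₁₀(0.0021819) ≈ -53.22 dB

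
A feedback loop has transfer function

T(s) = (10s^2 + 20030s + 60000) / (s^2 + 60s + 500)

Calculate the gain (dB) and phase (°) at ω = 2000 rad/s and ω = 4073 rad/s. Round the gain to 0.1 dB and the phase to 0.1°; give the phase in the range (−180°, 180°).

Substitute s = j2000:
Numerator: 10(j2000)^2 + 20030(j2000) + 60000 = -39940000 + j40060000
Denominator: (j2000)^2 + 60(j2000) + 500 = -3999500 + j120000
|N| = √(39940000² + 40060000²) ≈ 5.6569e+07, ∠N ≈ 134.91°
|D| = √(3999500² + 120000²) ≈ 4.0013e+06, ∠D ≈ 178.28°
|T| = 5.6569e+07 / 4.0013e+06 ≈ 14.138
Gain = 20 log₁₀(14.138) ≈ 23.01 dB
∠T = 134.91° − 178.28° = -43.37°

Substitute s = j4073:
Numerator: 10(j4073)^2 + 20030(j4073) + 60000 = -165833290 + j81582190
Denominator: (j4073)^2 + 60(j4073) + 500 = -16588829 + j244380
|N| = √(165833290² + 81582190²) ≈ 1.8481e+08, ∠N ≈ 153.80°
|D| = √(16588829² + 244380²) ≈ 1.6591e+07, ∠D ≈ 179.16°
|T| = 1.8481e+08 / 1.6591e+07 ≈ 11.139
Gain = 20 log₁₀(11.139) ≈ 20.94 dB
∠T = 153.80° − 179.16° = -25.36°

ω = 2000: 23.0 dB, -43.4°; ω = 4073: 20.9 dB, -25.4°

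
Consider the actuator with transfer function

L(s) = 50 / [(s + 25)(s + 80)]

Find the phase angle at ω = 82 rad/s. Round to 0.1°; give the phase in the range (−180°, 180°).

-118.8°

At s = jω = j82:
pole (s+25): 25 + j82 → |·| = √(25²+82²) = √7349 ≈ 85.726, ∠ = arctan(82/25) ≈ 73.04°
pole (s+80): 80 + j82 → |·| = √(80²+82²) = √13124 ≈ 114.56, ∠ = arctan(82/80) ≈ 45.71°
∠L = 0.00° − 118.75° = -118.75°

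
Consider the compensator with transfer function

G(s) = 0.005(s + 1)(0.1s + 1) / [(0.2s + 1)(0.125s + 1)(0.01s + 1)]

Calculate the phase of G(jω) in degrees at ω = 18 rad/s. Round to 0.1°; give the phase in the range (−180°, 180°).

-3.0°

At ω = 18 rad/s:
zero (1 + j18·1) = 1 + j18 → |·| ≈ 18.028, ∠ ≈ 86.82°
zero (1 + j18·0.1) = 1 + j1.8 → |·| ≈ 2.0591, ∠ ≈ 60.95°
pole (1 + j18·0.2) = 1 + j3.6 → |·| ≈ 3.7363, ∠ ≈ 74.48°
pole (1 + j18·0.125) = 1 + j2.25 → |·| ≈ 2.4622, ∠ ≈ 66.04°
pole (1 + j18·0.01) = 1 + j0.18 → |·| ≈ 1.0161, ∠ ≈ 10.20°
∠G = (86.82° + 60.95°) − (74.48° + 66.04° + 10.20°) = -2.95°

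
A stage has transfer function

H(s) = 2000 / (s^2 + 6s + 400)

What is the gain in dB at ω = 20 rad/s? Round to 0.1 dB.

24.4 dB

At s = jω = j20:
quadratic: (j20)² + 6·j20 + 400 = 0 + j120 → |·| ≈ 120, ∠ ≈ 90.00°
|H| = 2000 / 120 ≈ 16.667
Gain = 20 log₁₀(16.667) ≈ 24.44 dB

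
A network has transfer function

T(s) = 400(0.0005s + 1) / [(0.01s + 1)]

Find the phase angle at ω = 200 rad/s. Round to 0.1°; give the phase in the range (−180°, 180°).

At ω = 200 rad/s:
zero (1 + j200·0.0005) = 1 + j0.1 → |·| ≈ 1.005, ∠ ≈ 5.71°
pole (1 + j200·0.01) = 1 + j2 → |·| ≈ 2.2361, ∠ ≈ 63.43°
∠T = (5.71°) − (63.43°) = -57.72°

-57.7°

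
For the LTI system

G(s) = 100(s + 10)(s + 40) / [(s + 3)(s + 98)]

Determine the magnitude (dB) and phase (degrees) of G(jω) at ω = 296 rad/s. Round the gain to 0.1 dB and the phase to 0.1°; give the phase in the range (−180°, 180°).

At s = jω = j296:
zero (s+10): 10 + j296 → |·| = √(10²+296²) = √87716 ≈ 296.17, ∠ = arctan(296/10) ≈ 88.07°
zero (s+40): 40 + j296 → |·| = √(40²+296²) = √89216 ≈ 298.69, ∠ = arctan(296/40) ≈ 82.30°
pole (s+3): 3 + j296 → |·| = √(3²+296²) = √87625 ≈ 296.02, ∠ = arctan(296/3) ≈ 89.42°
pole (s+98): 98 + j296 → |·| = √(98²+296²) = √97220 ≈ 311.8, ∠ = arctan(296/98) ≈ 71.68°
|G| = 100 · 88463 / 92299 ≈ 95.844
Gain = 20 log₁₀(95.844) ≈ 39.63 dB
∠G = 170.37° − 161.10° = 9.27°

39.6 dB, 9.3°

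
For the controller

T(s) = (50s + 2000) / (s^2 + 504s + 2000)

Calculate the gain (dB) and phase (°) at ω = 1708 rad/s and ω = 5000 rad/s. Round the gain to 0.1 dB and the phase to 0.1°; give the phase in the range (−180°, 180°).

Substitute s = j1708:
Numerator: 50(j1708) + 2000 = 2000 + j85400
Denominator: (j1708)^2 + 504(j1708) + 2000 = -2915264 + j860832
|N| = √(2000² + 85400²) ≈ 85423, ∠N ≈ 88.66°
|D| = √(2915264² + 860832²) ≈ 3.0397e+06, ∠D ≈ 163.55°
|T| = 85423 / 3.0397e+06 ≈ 0.028102
Gain = 20 log₁₀(0.028102) ≈ -31.03 dB
∠T = 88.66° − 163.55° = -74.89°

Substitute s = j5000:
Numerator: 50(j5000) + 2000 = 2000 + j250000
Denominator: (j5000)^2 + 504(j5000) + 2000 = -24998000 + j2520000
|N| = √(2000² + 250000²) ≈ 2.5001e+05, ∠N ≈ 89.54°
|D| = √(24998000² + 2520000²) ≈ 2.5125e+07, ∠D ≈ 174.24°
|T| = 2.5001e+05 / 2.5125e+07 ≈ 0.0099506
Gain = 20 log₁₀(0.0099506) ≈ -40.04 dB
∠T = 89.54° − 174.24° = -84.70°

ω = 1708: -31.0 dB, -74.9°; ω = 5000: -40.0 dB, -84.7°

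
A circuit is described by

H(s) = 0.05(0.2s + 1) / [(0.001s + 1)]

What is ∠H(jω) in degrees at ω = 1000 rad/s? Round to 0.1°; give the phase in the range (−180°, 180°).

At ω = 1000 rad/s:
zero (1 + j1000·0.2) = 1 + j200 → |·| ≈ 200, ∠ ≈ 89.71°
pole (1 + j1000·0.001) = 1 + j1 → |·| ≈ 1.4142, ∠ ≈ 45.00°
∠H = (89.71°) − (45.00°) = 44.71°

44.7°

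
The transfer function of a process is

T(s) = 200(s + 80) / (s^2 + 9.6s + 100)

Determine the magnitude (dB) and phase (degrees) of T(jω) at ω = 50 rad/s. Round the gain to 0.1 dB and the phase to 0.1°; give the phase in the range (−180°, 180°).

17.7 dB, -136.7°

At s = jω = j50:
zero (s+80): 80 + j50 → |·| = √(80²+50²) = √8900 ≈ 94.34, ∠ = arctan(50/80) ≈ 32.01°
quadratic: (j50)² + 9.6·j50 + 100 = -2400 + j480 → |·| ≈ 2447.5, ∠ ≈ 168.69°
|T| = 200 · 94.34 / 2447.5 ≈ 7.7091
Gain = 20 log₁₀(7.7091) ≈ 17.74 dB
∠T = 32.01° − 168.69° = -136.68°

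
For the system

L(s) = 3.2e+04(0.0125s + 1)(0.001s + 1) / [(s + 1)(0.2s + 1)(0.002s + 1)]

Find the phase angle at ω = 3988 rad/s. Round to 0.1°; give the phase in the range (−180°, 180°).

At ω = 3988 rad/s:
zero (1 + j3988·0.0125) = 1 + j49.85 → |·| ≈ 49.86, ∠ ≈ 88.85°
zero (1 + j3988·0.001) = 1 + j3.988 → |·| ≈ 4.1115, ∠ ≈ 75.92°
pole (1 + j3988·1) = 1 + j3988 → |·| ≈ 3988, ∠ ≈ 89.99°
pole (1 + j3988·0.2) = 1 + j797.6 → |·| ≈ 797.6, ∠ ≈ 89.93°
pole (1 + j3988·0.002) = 1 + j7.976 → |·| ≈ 8.0384, ∠ ≈ 82.85°
∠L = (88.85° + 75.92°) − (89.99° + 89.93° + 82.85°) = -98.00°

-98.0°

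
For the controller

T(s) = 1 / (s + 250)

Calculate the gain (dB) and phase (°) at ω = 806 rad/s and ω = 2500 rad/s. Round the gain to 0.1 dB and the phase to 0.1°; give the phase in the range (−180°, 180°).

ω = 806: -58.5 dB, -72.8°; ω = 2500: -68.0 dB, -84.3°

Substitute s = j806:
Numerator: 1 = 1 + j0
Denominator: (j806) + 250 = 250 + j806
|N| = √(1² + 0²) ≈ 1, ∠N ≈ 0.00°
|D| = √(250² + 806²) ≈ 843.88, ∠D ≈ 72.77°
|T| = 1 / 843.88 ≈ 0.001185
Gain = 20 log₁₀(0.001185) ≈ -58.53 dB
∠T = 0.00° − 72.77° = -72.77°

Substitute s = j2500:
Numerator: 1 = 1 + j0
Denominator: (j2500) + 250 = 250 + j2500
|N| = √(1² + 0²) ≈ 1, ∠N ≈ 0.00°
|D| = √(250² + 2500²) ≈ 2512.5, ∠D ≈ 84.29°
|T| = 1 / 2512.5 ≈ 0.00039801
Gain = 20 log₁₀(0.00039801) ≈ -68.00 dB
∠T = 0.00° − 84.29° = -84.29°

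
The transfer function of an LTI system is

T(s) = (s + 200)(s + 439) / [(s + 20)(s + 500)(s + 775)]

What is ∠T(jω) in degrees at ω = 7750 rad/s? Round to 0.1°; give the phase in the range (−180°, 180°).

-85.2°

At s = jω = j7750:
zero (s+200): 200 + j7750 → |·| = √(200²+7750²) = √60102500 ≈ 7752.6, ∠ = arctan(7750/200) ≈ 88.52°
zero (s+439): 439 + j7750 → |·| = √(439²+7750²) = √60255221 ≈ 7762.4, ∠ = arctan(7750/439) ≈ 86.76°
pole (s+20): 20 + j7750 → |·| = √(20²+7750²) = √60062900 ≈ 7750, ∠ = arctan(7750/20) ≈ 89.85°
pole (s+500): 500 + j7750 → |·| = √(500²+7750²) = √60312500 ≈ 7766.1, ∠ = arctan(7750/500) ≈ 86.31°
pole (s+775): 775 + j7750 → |·| = √(775²+7750²) = √60663125 ≈ 7788.7, ∠ = arctan(7750/775) ≈ 84.29°
∠T = 175.28° − 260.45° = -85.17°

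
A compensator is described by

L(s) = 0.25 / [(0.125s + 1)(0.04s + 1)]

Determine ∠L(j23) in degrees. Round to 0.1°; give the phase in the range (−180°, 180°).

-113.4°

At ω = 23 rad/s:
pole (1 + j23·0.125) = 1 + j2.875 → |·| ≈ 3.0439, ∠ ≈ 70.82°
pole (1 + j23·0.04) = 1 + j0.92 → |·| ≈ 1.3588, ∠ ≈ 42.61°
∠L = (0°) − (70.82° + 42.61°) = -113.43°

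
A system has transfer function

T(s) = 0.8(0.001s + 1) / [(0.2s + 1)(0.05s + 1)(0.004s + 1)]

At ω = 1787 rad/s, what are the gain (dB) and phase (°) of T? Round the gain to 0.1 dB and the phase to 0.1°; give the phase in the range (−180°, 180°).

-103.0 dB, 159.5°

At ω = 1787 rad/s:
zero (1 + j1787·0.001) = 1 + j1.787 → |·| ≈ 2.0478, ∠ ≈ 60.77°
pole (1 + j1787·0.2) = 1 + j357.4 → |·| ≈ 357.4, ∠ ≈ 89.84°
pole (1 + j1787·0.05) = 1 + j89.35 → |·| ≈ 89.356, ∠ ≈ 89.36°
pole (1 + j1787·0.004) = 1 + j7.148 → |·| ≈ 7.2176, ∠ ≈ 82.04°
|T| = 0.8 · 2.0478 / (357.4 · 89.356 · 7.2176) ≈ 7.1073e-06
Gain = 20 log₁₀(7.1073e-06) ≈ -102.97 dB
∠T = (60.77°) − (89.84° + 89.36° + 82.04°) = -200.47° ≡ 159.53° (principal value)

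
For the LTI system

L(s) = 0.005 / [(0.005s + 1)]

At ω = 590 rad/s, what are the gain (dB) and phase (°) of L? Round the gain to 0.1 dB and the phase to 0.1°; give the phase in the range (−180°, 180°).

At ω = 590 rad/s:
pole (1 + j590·0.005) = 1 + j2.95 → |·| ≈ 3.1149, ∠ ≈ 71.27°
|L| = 0.005 · 1 / (3.1149) ≈ 0.0016052
Gain = 20 log₁₀(0.0016052) ≈ -55.89 dB
∠L = (0°) − (71.27°) = -71.27°

-55.9 dB, -71.3°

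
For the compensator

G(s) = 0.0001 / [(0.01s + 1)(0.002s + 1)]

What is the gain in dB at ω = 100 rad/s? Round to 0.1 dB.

-83.2 dB

At ω = 100 rad/s:
pole (1 + j100·0.01) = 1 + j1 → |·| ≈ 1.4142, ∠ ≈ 45.00°
pole (1 + j100·0.002) = 1 + j0.2 → |·| ≈ 1.0198, ∠ ≈ 11.31°
|G| = 0.0001 · 1 / (1.4142 · 1.0198) ≈ 6.9338e-05
Gain = 20 log₁₀(6.9338e-05) ≈ -83.18 dB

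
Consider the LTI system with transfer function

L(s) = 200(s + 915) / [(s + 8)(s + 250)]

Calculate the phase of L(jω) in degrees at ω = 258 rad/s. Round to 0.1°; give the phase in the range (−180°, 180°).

-118.4°

At s = jω = j258:
zero (s+915): 915 + j258 → |·| = √(915²+258²) = √903789 ≈ 950.68, ∠ = arctan(258/915) ≈ 15.75°
pole (s+8): 8 + j258 → |·| = √(8²+258²) = √66628 ≈ 258.12, ∠ = arctan(258/8) ≈ 88.22°
pole (s+250): 250 + j258 → |·| = √(250²+258²) = √129064 ≈ 359.25, ∠ = arctan(258/250) ≈ 45.90°
∠L = 15.75° − 134.12° = -118.37°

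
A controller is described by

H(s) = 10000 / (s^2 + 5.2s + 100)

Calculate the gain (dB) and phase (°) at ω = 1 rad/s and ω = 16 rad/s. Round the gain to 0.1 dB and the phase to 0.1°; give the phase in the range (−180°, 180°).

ω = 1: 40.1 dB, -3.0°; ω = 16: 35.1 dB, -151.9°

At s = jω = j1:
quadratic: (j1)² + 5.2·j1 + 100 = 99 + j5.2 → |·| ≈ 99.136, ∠ ≈ 3.01°
|H| = 10000 / 99.136 ≈ 100.87
Gain = 20 log₁₀(100.87) ≈ 40.08 dB
∠H = 0.00° − 3.01° = -3.01°

At s = jω = j16:
quadratic: (j16)² + 5.2·j16 + 100 = -156 + j83.2 → |·| ≈ 176.8, ∠ ≈ 151.93°
|H| = 10000 / 176.8 ≈ 56.561
Gain = 20 log₁₀(56.561) ≈ 35.05 dB
∠H = 0.00° − 151.93° = -151.93°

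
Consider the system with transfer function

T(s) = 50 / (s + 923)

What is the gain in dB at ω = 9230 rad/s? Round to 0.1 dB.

-45.4 dB

At s = jω = j9230:
pole (s+923): 923 + j9230 → |·| = √(923²+9230²) = √86044829 ≈ 9276, ∠ = arctan(9230/923) ≈ 84.29°
|T| = 50 / 9276 ≈ 0.0053903
Gain = 20 log₁₀(0.0053903) ≈ -45.37 dB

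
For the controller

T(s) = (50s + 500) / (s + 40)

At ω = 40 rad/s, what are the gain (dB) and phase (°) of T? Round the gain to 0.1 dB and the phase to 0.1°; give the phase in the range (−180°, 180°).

Substitute s = j40:
Numerator: 50(j40) + 500 = 500 + j2000
Denominator: (j40) + 40 = 40 + j40
|N| = √(500² + 2000²) ≈ 2061.6, ∠N ≈ 75.96°
|D| = √(40² + 40²) ≈ 56.569, ∠D ≈ 45.00°
|T| = 2061.6 / 56.569 ≈ 36.444
Gain = 20 log₁₀(36.444) ≈ 31.23 dB
∠T = 75.96° − 45.00° = 30.96°

31.2 dB, 31.0°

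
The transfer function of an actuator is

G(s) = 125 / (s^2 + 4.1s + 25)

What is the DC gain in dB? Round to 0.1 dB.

G(0) = 125 / 25 = 5
20 log₁₀(5) ≈ 13.98 dB

14.0 dB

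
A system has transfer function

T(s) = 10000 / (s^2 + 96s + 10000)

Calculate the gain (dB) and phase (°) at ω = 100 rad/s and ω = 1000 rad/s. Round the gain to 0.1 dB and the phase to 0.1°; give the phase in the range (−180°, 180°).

At s = jω = j100:
quadratic: (j100)² + 96·j100 + 10000 = 0 + j9600 → |·| ≈ 9600, ∠ ≈ 90.00°
|T| = 10000 / 9600 ≈ 1.0417
Gain = 20 log₁₀(1.0417) ≈ 0.35 dB
∠T = 0.00° − 90.00° = -90.00°

At s = jω = j1000:
quadratic: (j1000)² + 96·j1000 + 10000 = -990000 + j96000 → |·| ≈ 9.9464e+05, ∠ ≈ 174.46°
|T| = 10000 / 9.9464e+05 ≈ 0.010054
Gain = 20 log₁₀(0.010054) ≈ -39.95 dB
∠T = 0.00° − 174.46° = -174.46°

ω = 100: 0.4 dB, -90.0°; ω = 1000: -40.0 dB, -174.5°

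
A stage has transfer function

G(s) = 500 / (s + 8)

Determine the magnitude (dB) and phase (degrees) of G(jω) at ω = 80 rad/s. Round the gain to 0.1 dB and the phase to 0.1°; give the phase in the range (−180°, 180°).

15.9 dB, -84.3°

Substitute s = j80:
Numerator: 500 = 500 + j0
Denominator: (j80) + 8 = 8 + j80
|N| = √(500² + 0²) ≈ 500, ∠N ≈ 0.00°
|D| = √(8² + 80²) ≈ 80.399, ∠D ≈ 84.29°
|G| = 500 / 80.399 ≈ 6.219
Gain = 20 log₁₀(6.219) ≈ 15.87 dB
∠G = 0.00° − 84.29° = -84.29°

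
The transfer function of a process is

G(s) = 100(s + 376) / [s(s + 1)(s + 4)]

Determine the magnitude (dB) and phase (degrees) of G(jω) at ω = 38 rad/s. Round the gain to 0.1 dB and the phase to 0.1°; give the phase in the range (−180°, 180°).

-3.3 dB, 103.3°

At s = jω = j38:
zero (s+376): 376 + j38 → |·| = √(376²+38²) = √142820 ≈ 377.92, ∠ = arctan(38/376) ≈ 5.77°
pole (s+1): 1 + j38 → |·| = √(1²+38²) = √1445 ≈ 38.013, ∠ = arctan(38/1) ≈ 88.49°
pole (s+4): 4 + j38 → |·| = √(4²+38²) = √1460 ≈ 38.21, ∠ = arctan(38/4) ≈ 83.99°
pole at origin: |s| = 38, ∠ = 90.00° (in denominator)
|G| = 100 · 377.92 / 55194 ≈ 0.68471
Gain = 20 log₁₀(0.68471) ≈ -3.29 dB
∠G = 5.77° − 262.48° = -256.71° ≡ 103.29° (principal value)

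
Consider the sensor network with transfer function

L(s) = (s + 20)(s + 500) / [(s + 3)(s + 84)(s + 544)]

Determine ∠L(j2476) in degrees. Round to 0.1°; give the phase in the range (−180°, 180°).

-87.5°

At s = jω = j2476:
zero (s+20): 20 + j2476 → |·| = √(20²+2476²) = √6130976 ≈ 2476.1, ∠ = arctan(2476/20) ≈ 89.54°
zero (s+500): 500 + j2476 → |·| = √(500²+2476²) = √6380576 ≈ 2526, ∠ = arctan(2476/500) ≈ 78.58°
pole (s+3): 3 + j2476 → |·| = √(3²+2476²) = √6130585 ≈ 2476, ∠ = arctan(2476/3) ≈ 89.93°
pole (s+84): 84 + j2476 → |·| = √(84²+2476²) = √6137632 ≈ 2477.4, ∠ = arctan(2476/84) ≈ 88.06°
pole (s+544): 544 + j2476 → |·| = √(544²+2476²) = √6426512 ≈ 2535.1, ∠ = arctan(2476/544) ≈ 77.61°
∠L = 168.12° − 255.60° = -87.48°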